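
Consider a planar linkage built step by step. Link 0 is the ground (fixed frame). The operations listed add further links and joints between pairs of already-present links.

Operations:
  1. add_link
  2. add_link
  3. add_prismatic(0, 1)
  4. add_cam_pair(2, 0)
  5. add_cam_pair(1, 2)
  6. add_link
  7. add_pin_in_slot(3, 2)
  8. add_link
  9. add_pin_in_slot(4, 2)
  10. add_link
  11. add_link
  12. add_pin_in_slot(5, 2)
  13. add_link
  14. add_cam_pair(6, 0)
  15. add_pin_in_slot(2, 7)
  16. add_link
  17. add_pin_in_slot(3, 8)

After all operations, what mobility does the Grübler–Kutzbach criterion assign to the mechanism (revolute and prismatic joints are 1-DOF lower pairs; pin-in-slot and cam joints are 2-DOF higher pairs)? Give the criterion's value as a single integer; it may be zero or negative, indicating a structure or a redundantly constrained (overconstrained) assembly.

M = 14

link 0 = ground. State L|J1|J2 = 1|0|0
+link1  2|0|0
+link2  3|0|0
P(0,1) f=1→J1  3|1|0
C(2,0) f=2→J2  3|1|1
C(1,2) f=2→J2  3|1|2
+link3  4|1|2
PS(3,2) f=2→J2  4|1|3
+link4  5|1|3
PS(4,2) f=2→J2  5|1|4
+link5  6|1|4
+link6  7|1|4
PS(5,2) f=2→J2  7|1|5
+link7  8|1|5
C(6,0) f=2→J2  8|1|6
PS(2,7) f=2→J2  8|1|7
+link8  9|1|7
PS(3,8) f=2→J2  9|1|8
M = 3(9−1)−2·1−8 = 24−2−8 = 14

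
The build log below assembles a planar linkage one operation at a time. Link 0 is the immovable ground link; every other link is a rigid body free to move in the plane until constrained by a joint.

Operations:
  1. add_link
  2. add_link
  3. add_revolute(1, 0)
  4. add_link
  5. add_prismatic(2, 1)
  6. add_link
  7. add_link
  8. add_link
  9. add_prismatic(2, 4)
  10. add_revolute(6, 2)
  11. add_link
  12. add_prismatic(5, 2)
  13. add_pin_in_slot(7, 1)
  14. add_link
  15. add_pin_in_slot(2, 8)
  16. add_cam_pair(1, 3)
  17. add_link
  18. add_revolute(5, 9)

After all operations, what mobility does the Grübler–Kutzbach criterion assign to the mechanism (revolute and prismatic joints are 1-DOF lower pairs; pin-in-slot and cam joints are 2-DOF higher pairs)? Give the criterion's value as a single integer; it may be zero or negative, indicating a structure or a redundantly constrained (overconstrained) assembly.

M = 12

[1;0;0] (link 0 is ground)
L+ [2;0;0]
L+ [3;0;0]
R(1,0)∈J1 [3;1;0]
L+ [4;1;0]
P(2,1)∈J1 [4;2;0]
L+ [5;2;0]
L+ [6;2;0]
L+ [7;2;0]
P(2,4)∈J1 [7;3;0]
R(6,2)∈J1 [7;4;0]
L+ [8;4;0]
P(5,2)∈J1 [8;5;0]
PS(7,1)∈J2 [8;5;1]
L+ [9;5;1]
PS(2,8)∈J2 [9;5;2]
C(1,3)∈J2 [9;5;3]
L+ [10;5;3]
R(5,9)∈J1 [10;6;3]
mobility = 27 − 12 − 3 = 12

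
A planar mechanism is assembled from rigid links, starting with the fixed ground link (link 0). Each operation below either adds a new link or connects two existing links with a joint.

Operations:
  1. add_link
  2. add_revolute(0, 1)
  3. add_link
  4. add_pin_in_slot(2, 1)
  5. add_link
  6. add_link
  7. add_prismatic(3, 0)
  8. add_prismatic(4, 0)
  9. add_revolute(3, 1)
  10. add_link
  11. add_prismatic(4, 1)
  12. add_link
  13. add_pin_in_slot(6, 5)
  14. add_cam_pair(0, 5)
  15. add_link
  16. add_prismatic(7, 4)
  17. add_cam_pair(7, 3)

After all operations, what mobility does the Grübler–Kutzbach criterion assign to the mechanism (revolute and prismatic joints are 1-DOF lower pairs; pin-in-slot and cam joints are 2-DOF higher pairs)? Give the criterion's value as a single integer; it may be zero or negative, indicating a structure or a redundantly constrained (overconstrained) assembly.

ground; <1,0,0>
#1 <2,0,0>
R:0↔1 J1 <2,1,0>
#2 <3,1,0>
PS:2↔1 J2 <3,1,1>
#3 <4,1,1>
#4 <5,1,1>
P:3↔0 J1 <5,2,1>
P:4↔0 J1 <5,3,1>
R:3↔1 J1 <5,4,1>
#5 <6,4,1>
P:4↔1 J1 <6,5,1>
#6 <7,5,1>
PS:6↔5 J2 <7,5,2>
C:0↔5 J2 <7,5,3>
#7 <8,5,3>
P:7↔4 J1 <8,6,3>
C:7↔3 J2 <8,6,4>
3×7 − 2×6 − 1×4 = 5

M = 5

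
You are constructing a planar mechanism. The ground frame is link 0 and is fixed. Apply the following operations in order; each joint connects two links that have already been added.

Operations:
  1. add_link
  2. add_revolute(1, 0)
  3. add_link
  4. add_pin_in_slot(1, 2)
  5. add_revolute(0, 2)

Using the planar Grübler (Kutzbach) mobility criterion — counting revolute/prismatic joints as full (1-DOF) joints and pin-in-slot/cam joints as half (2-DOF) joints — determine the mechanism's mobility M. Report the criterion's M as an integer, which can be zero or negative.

M = 1

ground; <1,0,0>
#1 <2,0,0>
R:1↔0 J1 <2,1,0>
#2 <3,1,0>
PS:1↔2 J2 <3,1,1>
R:0↔2 J1 <3,2,1>
3×2 − 2×2 − 1×1 = 1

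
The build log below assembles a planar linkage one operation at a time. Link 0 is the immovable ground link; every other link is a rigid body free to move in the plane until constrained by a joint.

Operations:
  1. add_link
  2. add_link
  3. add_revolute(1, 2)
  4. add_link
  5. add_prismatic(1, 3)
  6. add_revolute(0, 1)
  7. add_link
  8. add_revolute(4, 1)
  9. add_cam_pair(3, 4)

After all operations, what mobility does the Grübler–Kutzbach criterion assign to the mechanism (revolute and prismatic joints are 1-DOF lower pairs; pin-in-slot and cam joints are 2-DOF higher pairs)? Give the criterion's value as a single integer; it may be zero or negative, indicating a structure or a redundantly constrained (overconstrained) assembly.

M = 3

L=1 J1=0 J2=0
add link → L=2 J1=0 J2=0
add link → L=3 J1=0 J2=0
R@1,2 dof=1 J1 → L=3 J1=1 J2=0
add link → L=4 J1=1 J2=0
P@1,3 dof=1 J1 → L=4 J1=2 J2=0
R@0,1 dof=1 J1 → L=4 J1=3 J2=0
add link → L=5 J1=3 J2=0
R@4,1 dof=1 J1 → L=5 J1=4 J2=0
C@3,4 dof=2 J2 → L=5 J1=4 J2=1
M=3(L−1)−2J1−J2=3·4−2·4−1=3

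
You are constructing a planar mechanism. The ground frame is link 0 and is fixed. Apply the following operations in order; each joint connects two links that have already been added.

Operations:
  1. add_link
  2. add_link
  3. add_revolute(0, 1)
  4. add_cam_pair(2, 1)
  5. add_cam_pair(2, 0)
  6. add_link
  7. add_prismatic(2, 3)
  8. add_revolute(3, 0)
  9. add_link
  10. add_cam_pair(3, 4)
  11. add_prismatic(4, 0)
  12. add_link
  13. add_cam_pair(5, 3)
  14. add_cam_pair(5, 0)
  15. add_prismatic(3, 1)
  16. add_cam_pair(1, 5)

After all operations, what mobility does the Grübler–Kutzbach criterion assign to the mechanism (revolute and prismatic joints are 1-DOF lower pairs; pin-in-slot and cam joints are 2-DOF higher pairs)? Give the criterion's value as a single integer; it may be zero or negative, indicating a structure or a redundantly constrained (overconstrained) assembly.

M = -1

L=1 J1=0 J2=0
add link → L=2 J1=0 J2=0
add link → L=3 J1=0 J2=0
R@0,1 dof=1 J1 → L=3 J1=1 J2=0
C@2,1 dof=2 J2 → L=3 J1=1 J2=1
C@2,0 dof=2 J2 → L=3 J1=1 J2=2
add link → L=4 J1=1 J2=2
P@2,3 dof=1 J1 → L=4 J1=2 J2=2
R@3,0 dof=1 J1 → L=4 J1=3 J2=2
add link → L=5 J1=3 J2=2
C@3,4 dof=2 J2 → L=5 J1=3 J2=3
P@4,0 dof=1 J1 → L=5 J1=4 J2=3
add link → L=6 J1=4 J2=3
C@5,3 dof=2 J2 → L=6 J1=4 J2=4
C@5,0 dof=2 J2 → L=6 J1=4 J2=5
P@3,1 dof=1 J1 → L=6 J1=5 J2=5
C@1,5 dof=2 J2 → L=6 J1=5 J2=6
M=3(L−1)−2J1−J2=3·5−2·5−6=-1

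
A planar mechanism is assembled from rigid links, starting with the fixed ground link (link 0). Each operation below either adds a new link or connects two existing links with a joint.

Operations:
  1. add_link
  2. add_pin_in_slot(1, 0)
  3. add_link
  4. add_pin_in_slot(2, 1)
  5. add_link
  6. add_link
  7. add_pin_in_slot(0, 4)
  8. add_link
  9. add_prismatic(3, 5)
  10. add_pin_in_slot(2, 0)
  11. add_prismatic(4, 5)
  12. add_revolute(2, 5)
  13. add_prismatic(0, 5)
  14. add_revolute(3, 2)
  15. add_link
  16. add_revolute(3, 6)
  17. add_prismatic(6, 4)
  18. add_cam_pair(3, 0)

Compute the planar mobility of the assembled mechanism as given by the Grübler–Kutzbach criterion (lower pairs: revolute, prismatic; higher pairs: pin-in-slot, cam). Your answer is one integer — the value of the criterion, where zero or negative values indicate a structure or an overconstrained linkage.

ground; <1,0,0>
#1 <2,0,0>
PS:1↔0 J2 <2,0,1>
#2 <3,0,1>
PS:2↔1 J2 <3,0,2>
#3 <4,0,2>
#4 <5,0,2>
PS:0↔4 J2 <5,0,3>
#5 <6,0,3>
P:3↔5 J1 <6,1,3>
PS:2↔0 J2 <6,1,4>
P:4↔5 J1 <6,2,4>
R:2↔5 J1 <6,3,4>
P:0↔5 J1 <6,4,4>
R:3↔2 J1 <6,5,4>
#6 <7,5,4>
R:3↔6 J1 <7,6,4>
P:6↔4 J1 <7,7,4>
C:3↔0 J2 <7,7,5>
3×6 − 2×7 − 1×5 = -1

M = -1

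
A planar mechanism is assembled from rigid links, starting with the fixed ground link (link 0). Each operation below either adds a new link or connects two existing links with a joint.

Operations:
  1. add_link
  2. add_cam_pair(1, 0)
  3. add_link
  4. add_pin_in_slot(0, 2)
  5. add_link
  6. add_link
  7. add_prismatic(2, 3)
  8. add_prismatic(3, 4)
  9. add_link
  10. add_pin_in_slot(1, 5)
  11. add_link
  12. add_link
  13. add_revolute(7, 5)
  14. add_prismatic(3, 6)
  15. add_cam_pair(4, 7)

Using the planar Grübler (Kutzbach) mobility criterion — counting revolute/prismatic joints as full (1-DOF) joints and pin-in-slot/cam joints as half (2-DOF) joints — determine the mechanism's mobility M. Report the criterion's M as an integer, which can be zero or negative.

M = 9

L=1 J1=0 J2=0
add link → L=2 J1=0 J2=0
C@1,0 dof=2 J2 → L=2 J1=0 J2=1
add link → L=3 J1=0 J2=1
PS@0,2 dof=2 J2 → L=3 J1=0 J2=2
add link → L=4 J1=0 J2=2
add link → L=5 J1=0 J2=2
P@2,3 dof=1 J1 → L=5 J1=1 J2=2
P@3,4 dof=1 J1 → L=5 J1=2 J2=2
add link → L=6 J1=2 J2=2
PS@1,5 dof=2 J2 → L=6 J1=2 J2=3
add link → L=7 J1=2 J2=3
add link → L=8 J1=2 J2=3
R@7,5 dof=1 J1 → L=8 J1=3 J2=3
P@3,6 dof=1 J1 → L=8 J1=4 J2=3
C@4,7 dof=2 J2 → L=8 J1=4 J2=4
M=3(L−1)−2J1−J2=3·7−2·4−4=9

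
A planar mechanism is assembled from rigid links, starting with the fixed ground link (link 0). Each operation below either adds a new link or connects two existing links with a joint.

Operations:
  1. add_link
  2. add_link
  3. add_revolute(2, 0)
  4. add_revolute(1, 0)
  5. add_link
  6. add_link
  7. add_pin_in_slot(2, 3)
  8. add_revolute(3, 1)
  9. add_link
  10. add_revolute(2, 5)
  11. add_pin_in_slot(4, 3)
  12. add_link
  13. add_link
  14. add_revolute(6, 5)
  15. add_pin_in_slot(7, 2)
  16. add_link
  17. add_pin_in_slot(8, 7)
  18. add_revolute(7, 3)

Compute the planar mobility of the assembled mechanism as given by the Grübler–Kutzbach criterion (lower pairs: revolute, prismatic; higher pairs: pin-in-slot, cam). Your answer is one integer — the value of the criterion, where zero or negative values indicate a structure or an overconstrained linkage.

M = 8

[1;0;0] (link 0 is ground)
L+ [2;0;0]
L+ [3;0;0]
R(2,0)∈J1 [3;1;0]
R(1,0)∈J1 [3;2;0]
L+ [4;2;0]
L+ [5;2;0]
PS(2,3)∈J2 [5;2;1]
R(3,1)∈J1 [5;3;1]
L+ [6;3;1]
R(2,5)∈J1 [6;4;1]
PS(4,3)∈J2 [6;4;2]
L+ [7;4;2]
L+ [8;4;2]
R(6,5)∈J1 [8;5;2]
PS(7,2)∈J2 [8;5;3]
L+ [9;5;3]
PS(8,7)∈J2 [9;5;4]
R(7,3)∈J1 [9;6;4]
mobility = 24 − 12 − 4 = 8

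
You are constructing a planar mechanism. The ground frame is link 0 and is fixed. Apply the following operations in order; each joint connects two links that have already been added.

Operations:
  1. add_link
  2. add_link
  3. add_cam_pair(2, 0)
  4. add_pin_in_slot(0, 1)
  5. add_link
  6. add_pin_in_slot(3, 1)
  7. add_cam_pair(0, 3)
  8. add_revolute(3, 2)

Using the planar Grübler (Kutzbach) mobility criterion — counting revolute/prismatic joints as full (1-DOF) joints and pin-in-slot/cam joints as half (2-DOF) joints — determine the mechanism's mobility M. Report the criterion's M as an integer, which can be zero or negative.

L=1 J1=0 J2=0
add link → L=2 J1=0 J2=0
add link → L=3 J1=0 J2=0
C@2,0 dof=2 J2 → L=3 J1=0 J2=1
PS@0,1 dof=2 J2 → L=3 J1=0 J2=2
add link → L=4 J1=0 J2=2
PS@3,1 dof=2 J2 → L=4 J1=0 J2=3
C@0,3 dof=2 J2 → L=4 J1=0 J2=4
R@3,2 dof=1 J1 → L=4 J1=1 J2=4
M=3(L−1)−2J1−J2=3·3−2·1−4=3

M = 3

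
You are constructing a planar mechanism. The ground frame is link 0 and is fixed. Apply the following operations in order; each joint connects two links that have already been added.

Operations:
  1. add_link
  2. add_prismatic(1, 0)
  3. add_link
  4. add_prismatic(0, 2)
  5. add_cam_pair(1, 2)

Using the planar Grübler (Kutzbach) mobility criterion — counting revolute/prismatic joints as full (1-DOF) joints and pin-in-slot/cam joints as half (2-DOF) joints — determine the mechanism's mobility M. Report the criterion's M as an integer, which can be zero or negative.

[1;0;0] (link 0 is ground)
L+ [2;0;0]
P(1,0)∈J1 [2;1;0]
L+ [3;1;0]
P(0,2)∈J1 [3;2;0]
C(1,2)∈J2 [3;2;1]
mobility = 6 − 4 − 1 = 1

M = 1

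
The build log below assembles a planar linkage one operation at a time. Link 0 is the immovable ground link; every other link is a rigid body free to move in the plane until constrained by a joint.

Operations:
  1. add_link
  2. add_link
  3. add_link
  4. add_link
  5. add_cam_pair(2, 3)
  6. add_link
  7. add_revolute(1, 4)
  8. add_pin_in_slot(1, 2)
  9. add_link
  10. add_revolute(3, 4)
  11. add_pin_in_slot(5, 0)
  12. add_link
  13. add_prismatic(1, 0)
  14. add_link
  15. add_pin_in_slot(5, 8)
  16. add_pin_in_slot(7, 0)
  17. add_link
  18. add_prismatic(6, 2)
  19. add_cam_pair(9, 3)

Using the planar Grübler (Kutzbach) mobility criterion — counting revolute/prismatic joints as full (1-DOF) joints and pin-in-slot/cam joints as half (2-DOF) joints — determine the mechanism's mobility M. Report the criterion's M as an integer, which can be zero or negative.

M = 13

(L,J1,J2)=(1,0,0); link0 fixed
link1: (2,0,0)
link2: (3,0,0)
link3: (4,0,0)
link4: (5,0,0)
C 2-3 [J2]: (5,0,1)
link5: (6,0,1)
R 1-4 [J1]: (6,1,1)
PS 1-2 [J2]: (6,1,2)
link6: (7,1,2)
R 3-4 [J1]: (7,2,2)
PS 5-0 [J2]: (7,2,3)
link7: (8,2,3)
P 1-0 [J1]: (8,3,3)
link8: (9,3,3)
PS 5-8 [J2]: (9,3,4)
PS 7-0 [J2]: (9,3,5)
link9: (10,3,5)
P 6-2 [J1]: (10,4,5)
C 9-3 [J2]: (10,4,6)
Grübler: 3·9 − 2·4 − 6 = 13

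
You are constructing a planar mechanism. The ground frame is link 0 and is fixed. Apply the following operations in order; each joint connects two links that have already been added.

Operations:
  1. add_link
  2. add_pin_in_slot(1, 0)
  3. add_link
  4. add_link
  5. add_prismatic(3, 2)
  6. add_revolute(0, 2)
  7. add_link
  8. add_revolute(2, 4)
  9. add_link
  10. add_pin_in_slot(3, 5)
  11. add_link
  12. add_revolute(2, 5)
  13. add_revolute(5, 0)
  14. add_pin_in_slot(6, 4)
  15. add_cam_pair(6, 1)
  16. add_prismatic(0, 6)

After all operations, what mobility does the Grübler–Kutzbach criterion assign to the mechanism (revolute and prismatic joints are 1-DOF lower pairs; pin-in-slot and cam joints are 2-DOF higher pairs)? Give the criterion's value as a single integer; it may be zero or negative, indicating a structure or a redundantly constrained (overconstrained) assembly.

M = 2

[1;0;0] (link 0 is ground)
L+ [2;0;0]
PS(1,0)∈J2 [2;0;1]
L+ [3;0;1]
L+ [4;0;1]
P(3,2)∈J1 [4;1;1]
R(0,2)∈J1 [4;2;1]
L+ [5;2;1]
R(2,4)∈J1 [5;3;1]
L+ [6;3;1]
PS(3,5)∈J2 [6;3;2]
L+ [7;3;2]
R(2,5)∈J1 [7;4;2]
R(5,0)∈J1 [7;5;2]
PS(6,4)∈J2 [7;5;3]
C(6,1)∈J2 [7;5;4]
P(0,6)∈J1 [7;6;4]
mobility = 18 − 12 − 4 = 2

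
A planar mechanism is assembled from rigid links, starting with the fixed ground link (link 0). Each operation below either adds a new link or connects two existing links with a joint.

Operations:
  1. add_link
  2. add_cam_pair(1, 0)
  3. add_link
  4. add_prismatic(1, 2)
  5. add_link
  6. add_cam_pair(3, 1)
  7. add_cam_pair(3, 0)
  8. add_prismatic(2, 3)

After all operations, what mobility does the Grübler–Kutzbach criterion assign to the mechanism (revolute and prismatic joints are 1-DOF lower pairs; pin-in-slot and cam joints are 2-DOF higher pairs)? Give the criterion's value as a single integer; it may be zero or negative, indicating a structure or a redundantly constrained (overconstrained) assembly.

M = 2

L=1 J1=0 J2=0
add link → L=2 J1=0 J2=0
C@1,0 dof=2 J2 → L=2 J1=0 J2=1
add link → L=3 J1=0 J2=1
P@1,2 dof=1 J1 → L=3 J1=1 J2=1
add link → L=4 J1=1 J2=1
C@3,1 dof=2 J2 → L=4 J1=1 J2=2
C@3,0 dof=2 J2 → L=4 J1=1 J2=3
P@2,3 dof=1 J1 → L=4 J1=2 J2=3
M=3(L−1)−2J1−J2=3·3−2·2−3=2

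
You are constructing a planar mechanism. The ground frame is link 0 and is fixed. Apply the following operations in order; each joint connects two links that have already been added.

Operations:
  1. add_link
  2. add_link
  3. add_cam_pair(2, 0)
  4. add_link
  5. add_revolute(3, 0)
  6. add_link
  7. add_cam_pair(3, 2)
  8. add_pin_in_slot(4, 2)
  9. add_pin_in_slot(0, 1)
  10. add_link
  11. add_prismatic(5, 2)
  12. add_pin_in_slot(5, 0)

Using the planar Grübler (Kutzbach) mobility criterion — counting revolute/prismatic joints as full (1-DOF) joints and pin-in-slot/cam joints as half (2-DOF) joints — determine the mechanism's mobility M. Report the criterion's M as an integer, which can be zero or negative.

M = 6

(L,J1,J2)=(1,0,0); link0 fixed
link1: (2,0,0)
link2: (3,0,0)
C 2-0 [J2]: (3,0,1)
link3: (4,0,1)
R 3-0 [J1]: (4,1,1)
link4: (5,1,1)
C 3-2 [J2]: (5,1,2)
PS 4-2 [J2]: (5,1,3)
PS 0-1 [J2]: (5,1,4)
link5: (6,1,4)
P 5-2 [J1]: (6,2,4)
PS 5-0 [J2]: (6,2,5)
Grübler: 3·5 − 2·2 − 5 = 6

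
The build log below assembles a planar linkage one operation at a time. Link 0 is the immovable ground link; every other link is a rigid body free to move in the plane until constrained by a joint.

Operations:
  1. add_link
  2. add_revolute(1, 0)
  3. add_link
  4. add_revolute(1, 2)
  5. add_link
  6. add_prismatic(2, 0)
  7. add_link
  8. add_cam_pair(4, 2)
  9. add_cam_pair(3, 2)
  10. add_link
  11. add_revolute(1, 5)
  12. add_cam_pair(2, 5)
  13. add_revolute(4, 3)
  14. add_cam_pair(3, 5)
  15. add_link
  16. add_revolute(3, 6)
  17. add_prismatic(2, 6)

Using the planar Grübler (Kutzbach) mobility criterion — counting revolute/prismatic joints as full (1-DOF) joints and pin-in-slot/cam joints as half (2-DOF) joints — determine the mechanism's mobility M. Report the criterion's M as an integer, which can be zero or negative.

M = 0

ground; <1,0,0>
#1 <2,0,0>
R:1↔0 J1 <2,1,0>
#2 <3,1,0>
R:1↔2 J1 <3,2,0>
#3 <4,2,0>
P:2↔0 J1 <4,3,0>
#4 <5,3,0>
C:4↔2 J2 <5,3,1>
C:3↔2 J2 <5,3,2>
#5 <6,3,2>
R:1↔5 J1 <6,4,2>
C:2↔5 J2 <6,4,3>
R:4↔3 J1 <6,5,3>
C:3↔5 J2 <6,5,4>
#6 <7,5,4>
R:3↔6 J1 <7,6,4>
P:2↔6 J1 <7,7,4>
3×6 − 2×7 − 1×4 = 0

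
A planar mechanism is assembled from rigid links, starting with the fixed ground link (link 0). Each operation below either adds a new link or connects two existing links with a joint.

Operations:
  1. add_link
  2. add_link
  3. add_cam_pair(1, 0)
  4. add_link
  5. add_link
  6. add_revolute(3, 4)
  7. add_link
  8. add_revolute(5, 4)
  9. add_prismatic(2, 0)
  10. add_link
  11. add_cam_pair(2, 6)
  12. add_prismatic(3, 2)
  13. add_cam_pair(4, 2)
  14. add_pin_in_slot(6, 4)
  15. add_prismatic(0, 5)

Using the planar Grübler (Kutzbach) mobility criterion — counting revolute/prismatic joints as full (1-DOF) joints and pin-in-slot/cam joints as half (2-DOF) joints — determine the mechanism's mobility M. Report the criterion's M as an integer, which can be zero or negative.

M = 4

ground; <1,0,0>
#1 <2,0,0>
#2 <3,0,0>
C:1↔0 J2 <3,0,1>
#3 <4,0,1>
#4 <5,0,1>
R:3↔4 J1 <5,1,1>
#5 <6,1,1>
R:5↔4 J1 <6,2,1>
P:2↔0 J1 <6,3,1>
#6 <7,3,1>
C:2↔6 J2 <7,3,2>
P:3↔2 J1 <7,4,2>
C:4↔2 J2 <7,4,3>
PS:6↔4 J2 <7,4,4>
P:0↔5 J1 <7,5,4>
3×6 − 2×5 − 1×4 = 4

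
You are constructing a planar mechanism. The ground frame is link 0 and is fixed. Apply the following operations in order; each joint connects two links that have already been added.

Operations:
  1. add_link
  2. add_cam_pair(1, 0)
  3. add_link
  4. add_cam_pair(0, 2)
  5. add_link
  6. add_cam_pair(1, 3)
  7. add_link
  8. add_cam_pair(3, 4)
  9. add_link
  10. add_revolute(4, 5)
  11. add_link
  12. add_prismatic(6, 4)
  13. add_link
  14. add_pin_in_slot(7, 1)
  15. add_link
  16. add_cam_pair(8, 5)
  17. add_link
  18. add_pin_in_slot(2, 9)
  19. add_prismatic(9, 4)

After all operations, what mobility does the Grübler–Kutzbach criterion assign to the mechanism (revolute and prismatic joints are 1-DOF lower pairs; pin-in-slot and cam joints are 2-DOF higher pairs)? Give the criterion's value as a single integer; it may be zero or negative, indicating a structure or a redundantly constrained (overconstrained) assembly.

ground; <1,0,0>
#1 <2,0,0>
C:1↔0 J2 <2,0,1>
#2 <3,0,1>
C:0↔2 J2 <3,0,2>
#3 <4,0,2>
C:1↔3 J2 <4,0,3>
#4 <5,0,3>
C:3↔4 J2 <5,0,4>
#5 <6,0,4>
R:4↔5 J1 <6,1,4>
#6 <7,1,4>
P:6↔4 J1 <7,2,4>
#7 <8,2,4>
PS:7↔1 J2 <8,2,5>
#8 <9,2,5>
C:8↔5 J2 <9,2,6>
#9 <10,2,6>
PS:2↔9 J2 <10,2,7>
P:9↔4 J1 <10,3,7>
3×9 − 2×3 − 1×7 = 14

M = 14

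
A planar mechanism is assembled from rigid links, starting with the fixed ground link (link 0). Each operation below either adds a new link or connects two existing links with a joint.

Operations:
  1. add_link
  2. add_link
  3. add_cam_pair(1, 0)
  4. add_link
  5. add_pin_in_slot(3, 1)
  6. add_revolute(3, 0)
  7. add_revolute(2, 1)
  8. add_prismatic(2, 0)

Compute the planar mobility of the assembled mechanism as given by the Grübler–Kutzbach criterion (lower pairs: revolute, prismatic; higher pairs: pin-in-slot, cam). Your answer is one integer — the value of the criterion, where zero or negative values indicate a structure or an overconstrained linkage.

M = 1

[1;0;0] (link 0 is ground)
L+ [2;0;0]
L+ [3;0;0]
C(1,0)∈J2 [3;0;1]
L+ [4;0;1]
PS(3,1)∈J2 [4;0;2]
R(3,0)∈J1 [4;1;2]
R(2,1)∈J1 [4;2;2]
P(2,0)∈J1 [4;3;2]
mobility = 9 − 6 − 2 = 1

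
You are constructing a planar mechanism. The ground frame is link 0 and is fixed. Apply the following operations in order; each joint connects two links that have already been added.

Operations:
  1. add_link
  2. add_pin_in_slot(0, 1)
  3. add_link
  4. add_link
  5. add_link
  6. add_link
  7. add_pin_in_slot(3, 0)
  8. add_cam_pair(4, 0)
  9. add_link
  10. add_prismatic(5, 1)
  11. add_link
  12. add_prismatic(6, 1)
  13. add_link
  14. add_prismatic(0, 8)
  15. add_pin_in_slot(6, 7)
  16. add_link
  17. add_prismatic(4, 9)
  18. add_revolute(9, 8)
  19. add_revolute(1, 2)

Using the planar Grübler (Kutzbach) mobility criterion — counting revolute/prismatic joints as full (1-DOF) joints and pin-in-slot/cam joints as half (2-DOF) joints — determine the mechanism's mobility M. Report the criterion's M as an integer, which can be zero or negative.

link 0 = ground. State L|J1|J2 = 1|0|0
+link1  2|0|0
PS(0,1) f=2→J2  2|0|1
+link2  3|0|1
+link3  4|0|1
+link4  5|0|1
+link5  6|0|1
PS(3,0) f=2→J2  6|0|2
C(4,0) f=2→J2  6|0|3
+link6  7|0|3
P(5,1) f=1→J1  7|1|3
+link7  8|1|3
P(6,1) f=1→J1  8|2|3
+link8  9|2|3
P(0,8) f=1→J1  9|3|3
PS(6,7) f=2→J2  9|3|4
+link9  10|3|4
P(4,9) f=1→J1  10|4|4
R(9,8) f=1→J1  10|5|4
R(1,2) f=1→J1  10|6|4
M = 3(10−1)−2·6−4 = 27−12−4 = 11

M = 11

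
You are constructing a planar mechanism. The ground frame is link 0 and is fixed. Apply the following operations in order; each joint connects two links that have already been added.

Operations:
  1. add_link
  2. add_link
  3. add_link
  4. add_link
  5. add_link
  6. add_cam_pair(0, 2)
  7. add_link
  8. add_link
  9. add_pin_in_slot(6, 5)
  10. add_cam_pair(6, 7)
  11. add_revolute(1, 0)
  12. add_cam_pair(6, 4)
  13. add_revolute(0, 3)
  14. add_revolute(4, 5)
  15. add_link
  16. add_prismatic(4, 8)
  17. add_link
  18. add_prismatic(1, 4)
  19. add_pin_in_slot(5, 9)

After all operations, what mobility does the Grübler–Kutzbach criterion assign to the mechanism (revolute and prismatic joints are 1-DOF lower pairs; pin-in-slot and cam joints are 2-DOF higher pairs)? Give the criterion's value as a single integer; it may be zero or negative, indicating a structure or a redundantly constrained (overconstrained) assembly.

L=1 J1=0 J2=0
add link → L=2 J1=0 J2=0
add link → L=3 J1=0 J2=0
add link → L=4 J1=0 J2=0
add link → L=5 J1=0 J2=0
add link → L=6 J1=0 J2=0
C@0,2 dof=2 J2 → L=6 J1=0 J2=1
add link → L=7 J1=0 J2=1
add link → L=8 J1=0 J2=1
PS@6,5 dof=2 J2 → L=8 J1=0 J2=2
C@6,7 dof=2 J2 → L=8 J1=0 J2=3
R@1,0 dof=1 J1 → L=8 J1=1 J2=3
C@6,4 dof=2 J2 → L=8 J1=1 J2=4
R@0,3 dof=1 J1 → L=8 J1=2 J2=4
R@4,5 dof=1 J1 → L=8 J1=3 J2=4
add link → L=9 J1=3 J2=4
P@4,8 dof=1 J1 → L=9 J1=4 J2=4
add link → L=10 J1=4 J2=4
P@1,4 dof=1 J1 → L=10 J1=5 J2=4
PS@5,9 dof=2 J2 → L=10 J1=5 J2=5
M=3(L−1)−2J1−J2=3·9−2·5−5=12

M = 12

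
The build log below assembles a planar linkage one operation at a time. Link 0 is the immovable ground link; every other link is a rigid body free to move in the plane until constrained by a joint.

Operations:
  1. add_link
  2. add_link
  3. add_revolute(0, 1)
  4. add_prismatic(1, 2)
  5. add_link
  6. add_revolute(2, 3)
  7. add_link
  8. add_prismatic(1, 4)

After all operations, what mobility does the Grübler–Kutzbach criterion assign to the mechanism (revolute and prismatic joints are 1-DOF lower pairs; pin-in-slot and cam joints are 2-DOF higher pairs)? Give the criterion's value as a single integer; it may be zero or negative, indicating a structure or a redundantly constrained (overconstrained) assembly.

M = 4

L=1 J1=0 J2=0
add link → L=2 J1=0 J2=0
add link → L=3 J1=0 J2=0
R@0,1 dof=1 J1 → L=3 J1=1 J2=0
P@1,2 dof=1 J1 → L=3 J1=2 J2=0
add link → L=4 J1=2 J2=0
R@2,3 dof=1 J1 → L=4 J1=3 J2=0
add link → L=5 J1=3 J2=0
P@1,4 dof=1 J1 → L=5 J1=4 J2=0
M=3(L−1)−2J1−J2=3·4−2·4−0=4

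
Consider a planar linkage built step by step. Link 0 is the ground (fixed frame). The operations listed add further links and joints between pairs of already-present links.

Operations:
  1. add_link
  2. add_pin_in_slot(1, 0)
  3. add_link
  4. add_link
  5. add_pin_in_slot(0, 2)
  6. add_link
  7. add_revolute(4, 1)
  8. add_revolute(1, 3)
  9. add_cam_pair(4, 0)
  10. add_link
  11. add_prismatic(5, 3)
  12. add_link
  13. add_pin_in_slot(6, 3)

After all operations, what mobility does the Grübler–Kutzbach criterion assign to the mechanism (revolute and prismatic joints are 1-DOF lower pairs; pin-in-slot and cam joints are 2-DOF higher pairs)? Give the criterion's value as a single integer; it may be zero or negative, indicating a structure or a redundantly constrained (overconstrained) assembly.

M = 8

link 0 = ground. State L|J1|J2 = 1|0|0
+link1  2|0|0
PS(1,0) f=2→J2  2|0|1
+link2  3|0|1
+link3  4|0|1
PS(0,2) f=2→J2  4|0|2
+link4  5|0|2
R(4,1) f=1→J1  5|1|2
R(1,3) f=1→J1  5|2|2
C(4,0) f=2→J2  5|2|3
+link5  6|2|3
P(5,3) f=1→J1  6|3|3
+link6  7|3|3
PS(6,3) f=2→J2  7|3|4
M = 3(7−1)−2·3−4 = 18−6−4 = 8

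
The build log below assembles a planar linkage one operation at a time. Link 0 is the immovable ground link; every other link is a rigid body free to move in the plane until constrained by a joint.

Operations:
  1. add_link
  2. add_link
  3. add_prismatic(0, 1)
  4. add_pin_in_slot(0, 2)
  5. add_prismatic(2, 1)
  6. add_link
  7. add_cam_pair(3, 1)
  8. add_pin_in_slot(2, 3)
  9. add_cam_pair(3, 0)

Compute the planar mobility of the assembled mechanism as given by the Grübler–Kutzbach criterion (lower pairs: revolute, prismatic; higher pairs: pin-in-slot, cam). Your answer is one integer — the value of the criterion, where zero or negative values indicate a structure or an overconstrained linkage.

M = 1

(L,J1,J2)=(1,0,0); link0 fixed
link1: (2,0,0)
link2: (3,0,0)
P 0-1 [J1]: (3,1,0)
PS 0-2 [J2]: (3,1,1)
P 2-1 [J1]: (3,2,1)
link3: (4,2,1)
C 3-1 [J2]: (4,2,2)
PS 2-3 [J2]: (4,2,3)
C 3-0 [J2]: (4,2,4)
Grübler: 3·3 − 2·2 − 4 = 1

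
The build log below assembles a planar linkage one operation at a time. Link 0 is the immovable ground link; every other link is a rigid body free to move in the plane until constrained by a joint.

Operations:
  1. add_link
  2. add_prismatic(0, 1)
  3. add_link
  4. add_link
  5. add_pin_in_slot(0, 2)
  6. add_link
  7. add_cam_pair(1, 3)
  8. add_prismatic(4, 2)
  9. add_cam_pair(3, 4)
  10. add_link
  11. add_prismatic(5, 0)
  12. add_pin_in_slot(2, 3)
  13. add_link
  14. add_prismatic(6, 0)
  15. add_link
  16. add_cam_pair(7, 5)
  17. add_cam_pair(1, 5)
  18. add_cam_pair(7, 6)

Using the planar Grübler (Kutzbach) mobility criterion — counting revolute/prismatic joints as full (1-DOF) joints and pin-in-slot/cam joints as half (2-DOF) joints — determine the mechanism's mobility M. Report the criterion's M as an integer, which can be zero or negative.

[1;0;0] (link 0 is ground)
L+ [2;0;0]
P(0,1)∈J1 [2;1;0]
L+ [3;1;0]
L+ [4;1;0]
PS(0,2)∈J2 [4;1;1]
L+ [5;1;1]
C(1,3)∈J2 [5;1;2]
P(4,2)∈J1 [5;2;2]
C(3,4)∈J2 [5;2;3]
L+ [6;2;3]
P(5,0)∈J1 [6;3;3]
PS(2,3)∈J2 [6;3;4]
L+ [7;3;4]
P(6,0)∈J1 [7;4;4]
L+ [8;4;4]
C(7,5)∈J2 [8;4;5]
C(1,5)∈J2 [8;4;6]
C(7,6)∈J2 [8;4;7]
mobility = 21 − 8 − 7 = 6

M = 6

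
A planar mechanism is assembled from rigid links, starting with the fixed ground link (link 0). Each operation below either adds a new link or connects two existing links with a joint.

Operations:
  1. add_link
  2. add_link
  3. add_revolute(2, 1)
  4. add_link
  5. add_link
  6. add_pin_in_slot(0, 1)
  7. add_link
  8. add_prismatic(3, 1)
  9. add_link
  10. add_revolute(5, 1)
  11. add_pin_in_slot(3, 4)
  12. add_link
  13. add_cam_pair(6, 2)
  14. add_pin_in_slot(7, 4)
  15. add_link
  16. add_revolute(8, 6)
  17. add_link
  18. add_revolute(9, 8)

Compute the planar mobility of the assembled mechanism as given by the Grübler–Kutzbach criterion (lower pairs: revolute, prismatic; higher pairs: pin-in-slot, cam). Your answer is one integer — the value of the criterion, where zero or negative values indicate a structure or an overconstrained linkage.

link 0 = ground. State L|J1|J2 = 1|0|0
+link1  2|0|0
+link2  3|0|0
R(2,1) f=1→J1  3|1|0
+link3  4|1|0
+link4  5|1|0
PS(0,1) f=2→J2  5|1|1
+link5  6|1|1
P(3,1) f=1→J1  6|2|1
+link6  7|2|1
R(5,1) f=1→J1  7|3|1
PS(3,4) f=2→J2  7|3|2
+link7  8|3|2
C(6,2) f=2→J2  8|3|3
PS(7,4) f=2→J2  8|3|4
+link8  9|3|4
R(8,6) f=1→J1  9|4|4
+link9  10|4|4
R(9,8) f=1→J1  10|5|4
M = 3(10−1)−2·5−4 = 27−10−4 = 13

M = 13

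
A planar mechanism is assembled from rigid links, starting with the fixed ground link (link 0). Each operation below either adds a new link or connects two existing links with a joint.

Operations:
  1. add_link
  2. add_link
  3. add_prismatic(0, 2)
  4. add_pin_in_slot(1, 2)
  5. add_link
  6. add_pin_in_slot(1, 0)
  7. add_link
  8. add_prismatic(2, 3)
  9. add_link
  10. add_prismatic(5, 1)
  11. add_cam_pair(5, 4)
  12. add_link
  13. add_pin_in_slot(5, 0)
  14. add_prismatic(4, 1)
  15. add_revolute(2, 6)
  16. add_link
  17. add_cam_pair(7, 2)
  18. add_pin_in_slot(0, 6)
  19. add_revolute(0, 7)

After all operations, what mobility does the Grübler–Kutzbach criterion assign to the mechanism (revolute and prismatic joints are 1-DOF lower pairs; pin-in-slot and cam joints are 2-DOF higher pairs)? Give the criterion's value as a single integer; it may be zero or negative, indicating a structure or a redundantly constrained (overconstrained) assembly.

M = 3

link 0 = ground. State L|J1|J2 = 1|0|0
+link1  2|0|0
+link2  3|0|0
P(0,2) f=1→J1  3|1|0
PS(1,2) f=2→J2  3|1|1
+link3  4|1|1
PS(1,0) f=2→J2  4|1|2
+link4  5|1|2
P(2,3) f=1→J1  5|2|2
+link5  6|2|2
P(5,1) f=1→J1  6|3|2
C(5,4) f=2→J2  6|3|3
+link6  7|3|3
PS(5,0) f=2→J2  7|3|4
P(4,1) f=1→J1  7|4|4
R(2,6) f=1→J1  7|5|4
+link7  8|5|4
C(7,2) f=2→J2  8|5|5
PS(0,6) f=2→J2  8|5|6
R(0,7) f=1→J1  8|6|6
M = 3(8−1)−2·6−6 = 21−12−6 = 3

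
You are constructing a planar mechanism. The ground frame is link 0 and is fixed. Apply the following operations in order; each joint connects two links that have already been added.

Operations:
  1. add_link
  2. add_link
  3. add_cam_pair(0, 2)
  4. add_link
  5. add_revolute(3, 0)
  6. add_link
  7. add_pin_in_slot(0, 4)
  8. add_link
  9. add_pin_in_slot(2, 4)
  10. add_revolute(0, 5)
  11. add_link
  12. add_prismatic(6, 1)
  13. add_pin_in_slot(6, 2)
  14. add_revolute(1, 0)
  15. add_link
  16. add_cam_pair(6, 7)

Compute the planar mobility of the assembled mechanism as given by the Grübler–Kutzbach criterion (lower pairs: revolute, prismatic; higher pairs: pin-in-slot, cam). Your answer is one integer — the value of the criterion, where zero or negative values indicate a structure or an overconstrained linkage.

[1;0;0] (link 0 is ground)
L+ [2;0;0]
L+ [3;0;0]
C(0,2)∈J2 [3;0;1]
L+ [4;0;1]
R(3,0)∈J1 [4;1;1]
L+ [5;1;1]
PS(0,4)∈J2 [5;1;2]
L+ [6;1;2]
PS(2,4)∈J2 [6;1;3]
R(0,5)∈J1 [6;2;3]
L+ [7;2;3]
P(6,1)∈J1 [7;3;3]
PS(6,2)∈J2 [7;3;4]
R(1,0)∈J1 [7;4;4]
L+ [8;4;4]
C(6,7)∈J2 [8;4;5]
mobility = 21 − 8 − 5 = 8

M = 8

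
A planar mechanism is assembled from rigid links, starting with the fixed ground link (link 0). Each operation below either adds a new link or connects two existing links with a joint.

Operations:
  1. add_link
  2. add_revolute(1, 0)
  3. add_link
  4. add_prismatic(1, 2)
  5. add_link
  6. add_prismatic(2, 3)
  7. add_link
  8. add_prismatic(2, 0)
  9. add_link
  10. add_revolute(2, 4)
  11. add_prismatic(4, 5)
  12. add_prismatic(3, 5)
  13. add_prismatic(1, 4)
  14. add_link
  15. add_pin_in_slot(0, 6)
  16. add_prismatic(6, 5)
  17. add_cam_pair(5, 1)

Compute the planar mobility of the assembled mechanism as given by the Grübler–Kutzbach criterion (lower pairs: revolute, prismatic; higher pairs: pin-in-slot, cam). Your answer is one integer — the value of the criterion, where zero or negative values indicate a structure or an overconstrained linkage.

L=1 J1=0 J2=0
add link → L=2 J1=0 J2=0
R@1,0 dof=1 J1 → L=2 J1=1 J2=0
add link → L=3 J1=1 J2=0
P@1,2 dof=1 J1 → L=3 J1=2 J2=0
add link → L=4 J1=2 J2=0
P@2,3 dof=1 J1 → L=4 J1=3 J2=0
add link → L=5 J1=3 J2=0
P@2,0 dof=1 J1 → L=5 J1=4 J2=0
add link → L=6 J1=4 J2=0
R@2,4 dof=1 J1 → L=6 J1=5 J2=0
P@4,5 dof=1 J1 → L=6 J1=6 J2=0
P@3,5 dof=1 J1 → L=6 J1=7 J2=0
P@1,4 dof=1 J1 → L=6 J1=8 J2=0
add link → L=7 J1=8 J2=0
PS@0,6 dof=2 J2 → L=7 J1=8 J2=1
P@6,5 dof=1 J1 → L=7 J1=9 J2=1
C@5,1 dof=2 J2 → L=7 J1=9 J2=2
M=3(L−1)−2J1−J2=3·6−2·9−2=-2

M = -2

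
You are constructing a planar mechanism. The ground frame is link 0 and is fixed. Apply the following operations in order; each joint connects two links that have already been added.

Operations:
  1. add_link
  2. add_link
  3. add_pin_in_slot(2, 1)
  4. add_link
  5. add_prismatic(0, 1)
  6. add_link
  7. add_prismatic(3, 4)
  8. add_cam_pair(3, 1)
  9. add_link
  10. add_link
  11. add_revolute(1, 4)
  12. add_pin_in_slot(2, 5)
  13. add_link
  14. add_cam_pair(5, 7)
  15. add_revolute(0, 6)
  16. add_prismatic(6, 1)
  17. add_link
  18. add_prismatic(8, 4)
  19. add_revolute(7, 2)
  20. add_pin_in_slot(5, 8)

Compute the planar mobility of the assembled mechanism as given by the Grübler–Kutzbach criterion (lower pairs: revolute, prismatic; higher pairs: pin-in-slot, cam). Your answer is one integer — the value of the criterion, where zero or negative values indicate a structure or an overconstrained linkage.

[1;0;0] (link 0 is ground)
L+ [2;0;0]
L+ [3;0;0]
PS(2,1)∈J2 [3;0;1]
L+ [4;0;1]
P(0,1)∈J1 [4;1;1]
L+ [5;1;1]
P(3,4)∈J1 [5;2;1]
C(3,1)∈J2 [5;2;2]
L+ [6;2;2]
L+ [7;2;2]
R(1,4)∈J1 [7;3;2]
PS(2,5)∈J2 [7;3;3]
L+ [8;3;3]
C(5,7)∈J2 [8;3;4]
R(0,6)∈J1 [8;4;4]
P(6,1)∈J1 [8;5;4]
L+ [9;5;4]
P(8,4)∈J1 [9;6;4]
R(7,2)∈J1 [9;7;4]
PS(5,8)∈J2 [9;7;5]
mobility = 24 − 14 − 5 = 5

M = 5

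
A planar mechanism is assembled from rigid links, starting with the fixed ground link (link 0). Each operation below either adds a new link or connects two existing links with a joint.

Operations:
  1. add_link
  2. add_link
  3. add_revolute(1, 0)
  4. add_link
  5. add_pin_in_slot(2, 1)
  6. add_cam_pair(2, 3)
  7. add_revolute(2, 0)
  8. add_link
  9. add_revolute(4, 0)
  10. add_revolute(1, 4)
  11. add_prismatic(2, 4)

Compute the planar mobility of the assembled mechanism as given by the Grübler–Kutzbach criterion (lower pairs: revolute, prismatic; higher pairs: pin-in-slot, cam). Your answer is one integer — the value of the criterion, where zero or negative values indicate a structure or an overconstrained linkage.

L=1 J1=0 J2=0
add link → L=2 J1=0 J2=0
add link → L=3 J1=0 J2=0
R@1,0 dof=1 J1 → L=3 J1=1 J2=0
add link → L=4 J1=1 J2=0
PS@2,1 dof=2 J2 → L=4 J1=1 J2=1
C@2,3 dof=2 J2 → L=4 J1=1 J2=2
R@2,0 dof=1 J1 → L=4 J1=2 J2=2
add link → L=5 J1=2 J2=2
R@4,0 dof=1 J1 → L=5 J1=3 J2=2
R@1,4 dof=1 J1 → L=5 J1=4 J2=2
P@2,4 dof=1 J1 → L=5 J1=5 J2=2
M=3(L−1)−2J1−J2=3·4−2·5−2=0

M = 0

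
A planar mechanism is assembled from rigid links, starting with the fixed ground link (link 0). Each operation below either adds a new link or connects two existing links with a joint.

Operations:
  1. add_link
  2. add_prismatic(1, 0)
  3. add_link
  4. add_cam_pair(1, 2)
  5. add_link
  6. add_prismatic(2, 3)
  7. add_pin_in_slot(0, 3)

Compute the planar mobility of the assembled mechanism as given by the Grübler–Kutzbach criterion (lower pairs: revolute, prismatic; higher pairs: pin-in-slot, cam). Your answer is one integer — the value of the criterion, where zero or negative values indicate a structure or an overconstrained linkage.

(L,J1,J2)=(1,0,0); link0 fixed
link1: (2,0,0)
P 1-0 [J1]: (2,1,0)
link2: (3,1,0)
C 1-2 [J2]: (3,1,1)
link3: (4,1,1)
P 2-3 [J1]: (4,2,1)
PS 0-3 [J2]: (4,2,2)
Grübler: 3·3 − 2·2 − 2 = 3

M = 3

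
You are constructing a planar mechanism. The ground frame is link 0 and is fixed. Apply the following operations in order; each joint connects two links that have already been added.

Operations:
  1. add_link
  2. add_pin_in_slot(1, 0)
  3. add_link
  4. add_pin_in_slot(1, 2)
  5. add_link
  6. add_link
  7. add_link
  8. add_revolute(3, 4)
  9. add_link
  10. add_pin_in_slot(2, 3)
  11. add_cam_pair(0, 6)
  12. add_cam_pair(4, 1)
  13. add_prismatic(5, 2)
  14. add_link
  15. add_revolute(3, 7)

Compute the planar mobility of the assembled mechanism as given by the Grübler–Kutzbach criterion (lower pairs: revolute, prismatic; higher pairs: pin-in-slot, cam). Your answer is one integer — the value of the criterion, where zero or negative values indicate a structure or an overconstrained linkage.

ground; <1,0,0>
#1 <2,0,0>
PS:1↔0 J2 <2,0,1>
#2 <3,0,1>
PS:1↔2 J2 <3,0,2>
#3 <4,0,2>
#4 <5,0,2>
#5 <6,0,2>
R:3↔4 J1 <6,1,2>
#6 <7,1,2>
PS:2↔3 J2 <7,1,3>
C:0↔6 J2 <7,1,4>
C:4↔1 J2 <7,1,5>
P:5↔2 J1 <7,2,5>
#7 <8,2,5>
R:3↔7 J1 <8,3,5>
3×7 − 2×3 − 1×5 = 10

M = 10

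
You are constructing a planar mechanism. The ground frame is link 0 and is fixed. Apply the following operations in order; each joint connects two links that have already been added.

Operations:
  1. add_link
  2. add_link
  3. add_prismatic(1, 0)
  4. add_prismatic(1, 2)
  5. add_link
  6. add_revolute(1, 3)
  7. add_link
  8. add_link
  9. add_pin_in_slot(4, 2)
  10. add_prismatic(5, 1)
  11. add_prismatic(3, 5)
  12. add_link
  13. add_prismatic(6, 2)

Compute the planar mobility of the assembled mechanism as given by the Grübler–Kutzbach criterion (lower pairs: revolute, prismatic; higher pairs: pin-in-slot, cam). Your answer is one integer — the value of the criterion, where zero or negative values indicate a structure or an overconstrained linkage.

(L,J1,J2)=(1,0,0); link0 fixed
link1: (2,0,0)
link2: (3,0,0)
P 1-0 [J1]: (3,1,0)
P 1-2 [J1]: (3,2,0)
link3: (4,2,0)
R 1-3 [J1]: (4,3,0)
link4: (5,3,0)
link5: (6,3,0)
PS 4-2 [J2]: (6,3,1)
P 5-1 [J1]: (6,4,1)
P 3-5 [J1]: (6,5,1)
link6: (7,5,1)
P 6-2 [J1]: (7,6,1)
Grübler: 3·6 − 2·6 − 1 = 5

M = 5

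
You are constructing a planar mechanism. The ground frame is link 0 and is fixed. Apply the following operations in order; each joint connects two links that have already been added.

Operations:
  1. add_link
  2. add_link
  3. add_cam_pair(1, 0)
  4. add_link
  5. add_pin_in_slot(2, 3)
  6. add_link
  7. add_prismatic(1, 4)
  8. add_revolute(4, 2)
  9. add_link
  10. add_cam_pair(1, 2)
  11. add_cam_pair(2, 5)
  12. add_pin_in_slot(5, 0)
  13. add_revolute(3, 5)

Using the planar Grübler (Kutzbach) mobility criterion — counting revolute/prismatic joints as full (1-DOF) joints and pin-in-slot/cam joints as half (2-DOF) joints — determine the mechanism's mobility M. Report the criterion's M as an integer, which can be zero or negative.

ground; <1,0,0>
#1 <2,0,0>
#2 <3,0,0>
C:1↔0 J2 <3,0,1>
#3 <4,0,1>
PS:2↔3 J2 <4,0,2>
#4 <5,0,2>
P:1↔4 J1 <5,1,2>
R:4↔2 J1 <5,2,2>
#5 <6,2,2>
C:1↔2 J2 <6,2,3>
C:2↔5 J2 <6,2,4>
PS:5↔0 J2 <6,2,5>
R:3↔5 J1 <6,3,5>
3×5 − 2×3 − 1×5 = 4

M = 4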